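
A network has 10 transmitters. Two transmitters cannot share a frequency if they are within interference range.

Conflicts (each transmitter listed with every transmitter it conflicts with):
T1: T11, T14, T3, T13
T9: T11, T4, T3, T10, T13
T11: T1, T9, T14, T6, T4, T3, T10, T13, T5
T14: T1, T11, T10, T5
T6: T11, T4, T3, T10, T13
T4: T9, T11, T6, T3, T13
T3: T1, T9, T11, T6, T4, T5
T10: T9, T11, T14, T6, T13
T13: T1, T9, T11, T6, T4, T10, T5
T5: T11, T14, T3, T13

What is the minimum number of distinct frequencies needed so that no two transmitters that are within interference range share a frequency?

T11, T6, T4, T3 all conflict with each other, so at least 4 frequencies are needed.
4 frequencies suffice: frequency 1 → {T11}; frequency 2 → {T14, T3, T13}; frequency 3 → {T1, T4, T10, T5}; frequency 4 → {T9, T6}. Each listed conflict is separated.

4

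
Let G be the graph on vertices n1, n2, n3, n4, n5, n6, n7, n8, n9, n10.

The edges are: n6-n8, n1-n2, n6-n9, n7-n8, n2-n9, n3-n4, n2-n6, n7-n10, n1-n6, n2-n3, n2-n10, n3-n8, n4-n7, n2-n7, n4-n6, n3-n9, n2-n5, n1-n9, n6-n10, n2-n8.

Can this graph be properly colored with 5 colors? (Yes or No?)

The chromatic number is 4. n1, n2, n6, n9 form a clique, so at least 4 colors are needed.
4 colors suffice: n1=4, n2=1, n3=2, n4=1, n5=2, n6=2, n7=2, n8=3, n9=3, n10=3.
Since 5 ≥ 4, a proper 5-coloring certainly exists.

Yes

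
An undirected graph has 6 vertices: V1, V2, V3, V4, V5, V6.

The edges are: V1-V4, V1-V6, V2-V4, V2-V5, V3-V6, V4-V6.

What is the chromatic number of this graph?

V1, V4, V6 are pairwise adjacent, so at least 3 colors are needed.
3 colors suffice: color red → {V3, V4, V5}; color blue → {V2, V6}; color green → {V1}. Every edge joins two different colors.

3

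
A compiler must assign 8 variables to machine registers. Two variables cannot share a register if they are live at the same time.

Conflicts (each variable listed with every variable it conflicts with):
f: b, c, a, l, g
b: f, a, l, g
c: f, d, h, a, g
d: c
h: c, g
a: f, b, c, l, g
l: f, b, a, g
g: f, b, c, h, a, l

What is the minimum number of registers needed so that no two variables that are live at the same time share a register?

f, b, a, l, g are mutually in conflict, so at least 5 registers are needed.
5 registers suffice: f=3, b=4, c=4, d=1, h=2, a=2, l=5, g=1. No two conflicting variables share a register.

5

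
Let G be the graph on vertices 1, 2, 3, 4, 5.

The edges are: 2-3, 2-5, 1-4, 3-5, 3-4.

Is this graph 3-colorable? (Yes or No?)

Yes

The chromatic number is 3. 2, 3, 5 are mutually adjacent, so at least 3 colors are needed.
One proper 3-coloring: 1=red, 2=green, 3=red, 4=blue, 5=blue.
That is already a proper 3-coloring.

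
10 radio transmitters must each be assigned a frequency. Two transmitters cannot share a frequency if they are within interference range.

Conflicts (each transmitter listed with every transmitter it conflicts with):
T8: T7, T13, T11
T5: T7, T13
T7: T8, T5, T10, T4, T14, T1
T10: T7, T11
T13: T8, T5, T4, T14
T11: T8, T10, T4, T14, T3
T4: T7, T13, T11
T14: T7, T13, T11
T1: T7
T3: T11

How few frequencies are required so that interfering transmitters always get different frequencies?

2

T10 and T11 conflict, so at least 2 frequencies are needed.
2 frequencies suffice: frequency 1 → {T7, T13, T11}; frequency 2 → {T8, T5, T10, T4, T14, T1, T3}. No two conflicting transmitters share a frequency.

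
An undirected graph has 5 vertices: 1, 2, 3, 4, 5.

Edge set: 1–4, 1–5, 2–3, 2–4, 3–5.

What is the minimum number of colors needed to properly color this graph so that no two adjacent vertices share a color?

3

The cycle 2-3-5-1-4-2 has odd length 5, so it cannot be 2-colored; at least 3 colors are needed.
One proper 3-coloring: 1=b, 2=c, 3=b, 4=a, 5=a. No two adjacent vertices share a color.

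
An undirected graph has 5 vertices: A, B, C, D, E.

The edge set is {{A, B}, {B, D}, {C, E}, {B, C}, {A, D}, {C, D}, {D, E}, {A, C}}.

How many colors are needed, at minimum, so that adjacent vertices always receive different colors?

4

A, B, C, D form a clique, so at least 4 colors are needed.
4 colors suffice: color red → {D}; color blue → {C}; color green → {B, E}; color yellow → {A}. No two adjacent vertices share a color.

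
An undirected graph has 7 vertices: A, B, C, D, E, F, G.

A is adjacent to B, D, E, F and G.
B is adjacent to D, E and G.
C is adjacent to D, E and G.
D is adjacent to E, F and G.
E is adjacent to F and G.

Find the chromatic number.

A, B, D, E, G are pairwise adjacent (a clique of size 5), so at least 5 colors are needed.
5 colors suffice: color 1 → {D}; color 2 → {E}; color 3 → {A, C}; color 4 → {F, G}; color 5 → {B}. Each edge has distinct colors on its endpoints.

5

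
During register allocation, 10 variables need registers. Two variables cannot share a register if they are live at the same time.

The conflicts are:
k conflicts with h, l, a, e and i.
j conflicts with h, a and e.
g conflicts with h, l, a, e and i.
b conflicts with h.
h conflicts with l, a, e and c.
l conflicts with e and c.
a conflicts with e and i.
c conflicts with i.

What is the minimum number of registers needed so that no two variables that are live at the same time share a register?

g, h, a, e all conflict with each other, so at least 4 registers are needed.
4 registers suffice: k=4, j=4, g=4, b=2, h=1, l=3, a=3, e=2, c=2, i=1. Every pair that conflicts lands in different registers.

4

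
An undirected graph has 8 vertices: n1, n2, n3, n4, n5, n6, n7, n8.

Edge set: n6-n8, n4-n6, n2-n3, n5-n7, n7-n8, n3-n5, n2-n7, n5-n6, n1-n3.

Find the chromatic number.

2

n4 and n6 are adjacent, so at least 2 colors are needed.
2 colors suffice: n1=2, n2=2, n3=1, n4=2, n5=2, n6=1, n7=1, n8=2. No two adjacent vertices share a color.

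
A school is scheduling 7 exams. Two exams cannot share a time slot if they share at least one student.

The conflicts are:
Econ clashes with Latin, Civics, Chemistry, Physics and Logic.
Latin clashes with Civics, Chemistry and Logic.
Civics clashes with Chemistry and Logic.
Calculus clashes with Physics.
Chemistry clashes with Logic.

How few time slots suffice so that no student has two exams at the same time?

5

Econ, Latin, Civics, Chemistry, Logic are mutually in conflict, so at least 5 time slots are needed.
5 time slots suffice: time slot 1 → {Econ, Calculus}; time slot 2 → {Physics, Logic}; time slot 3 → {Civics}; time slot 4 → {Latin}; time slot 5 → {Chemistry}. Each listed conflict is separated.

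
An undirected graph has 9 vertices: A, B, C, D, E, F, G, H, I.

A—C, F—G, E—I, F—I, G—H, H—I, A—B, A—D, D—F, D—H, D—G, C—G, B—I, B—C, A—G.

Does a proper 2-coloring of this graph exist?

No

D, G, H are pairwise adjacent, so at least 3 colors are needed.
So 2 colors are not enough.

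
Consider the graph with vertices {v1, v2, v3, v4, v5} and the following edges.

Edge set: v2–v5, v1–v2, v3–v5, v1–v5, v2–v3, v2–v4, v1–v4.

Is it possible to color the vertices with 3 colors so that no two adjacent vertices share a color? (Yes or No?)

Yes

The chromatic number is 3. v1, v2, v4 are pairwise adjacent, so at least 3 colors are needed.
3 colors suffice: color 1 → {v2}; color 2 → {v1, v3}; color 3 → {v4, v5}.
That is already a proper 3-coloring.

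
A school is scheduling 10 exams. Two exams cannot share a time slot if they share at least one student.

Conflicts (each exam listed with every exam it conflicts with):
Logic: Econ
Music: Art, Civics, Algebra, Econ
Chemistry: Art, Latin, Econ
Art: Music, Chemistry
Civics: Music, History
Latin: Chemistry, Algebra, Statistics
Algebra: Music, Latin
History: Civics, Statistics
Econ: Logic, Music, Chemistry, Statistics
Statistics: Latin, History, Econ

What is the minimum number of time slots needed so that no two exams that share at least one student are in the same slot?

3

The cycle Chemistry-Art-Music-Algebra-Latin-Chemistry has odd length 5, so it cannot be 2-colored; at least 3 time slots are needed.
3 time slots suffice: time slot 1 → {Logic, Music, Latin, History}; time slot 2 → {Art, Civics, Algebra, Econ}; time slot 3 → {Chemistry, Statistics}. Every pair that conflicts lands in different time slots.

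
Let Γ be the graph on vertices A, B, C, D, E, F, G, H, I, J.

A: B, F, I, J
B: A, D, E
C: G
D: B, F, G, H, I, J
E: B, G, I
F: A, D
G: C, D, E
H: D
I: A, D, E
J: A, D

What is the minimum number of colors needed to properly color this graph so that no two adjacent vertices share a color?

D and I are adjacent, so at least 2 colors are needed.
2 colors suffice: A=1, B=2, C=1, D=1, E=1, F=2, G=2, H=2, I=2, J=2. Every edge joins two different colors.

2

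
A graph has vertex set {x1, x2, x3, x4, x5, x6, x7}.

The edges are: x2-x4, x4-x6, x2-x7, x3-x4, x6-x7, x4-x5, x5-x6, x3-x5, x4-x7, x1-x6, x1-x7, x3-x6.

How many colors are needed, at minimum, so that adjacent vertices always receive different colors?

x3, x4, x5, x6 are mutually adjacent (a clique of size 4), so at least 4 colors are needed.
4 colors suffice: x1=B, x2=R, x3=G, x4=B, x5=Y, x6=R, x7=G. Each edge has distinct colors on its endpoints.

4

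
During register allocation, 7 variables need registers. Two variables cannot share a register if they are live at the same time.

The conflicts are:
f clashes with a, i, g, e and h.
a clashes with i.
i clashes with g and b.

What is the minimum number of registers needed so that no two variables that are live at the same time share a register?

3

f, a, i are mutually in conflict, so at least 3 registers are needed.
3 registers suffice: register 1 → {f, b}; register 2 → {i, e, h}; register 3 → {a, g}. Each listed conflict is separated.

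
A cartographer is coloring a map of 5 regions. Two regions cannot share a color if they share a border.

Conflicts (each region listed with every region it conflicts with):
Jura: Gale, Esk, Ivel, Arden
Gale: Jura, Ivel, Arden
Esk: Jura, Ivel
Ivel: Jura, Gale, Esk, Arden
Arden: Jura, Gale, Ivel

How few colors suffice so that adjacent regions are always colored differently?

4

Jura, Gale, Ivel, Arden pairwise conflict, so at least 4 colors are needed.
4 colors suffice: color 1 → {Jura}; color 2 → {Ivel}; color 3 → {Gale, Esk}; color 4 → {Arden}. Every pair that conflicts lands in different colors.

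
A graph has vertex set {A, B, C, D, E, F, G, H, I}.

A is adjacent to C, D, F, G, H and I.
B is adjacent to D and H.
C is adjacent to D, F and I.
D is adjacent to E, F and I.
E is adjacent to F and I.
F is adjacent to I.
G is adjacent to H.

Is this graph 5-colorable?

Yes

The chromatic number is 5. A, C, D, F, I are pairwise adjacent (a clique of size 5), so at least 5 colors are needed.
5 colors suffice: A=1, B=1, C=5, D=2, E=1, F=3, G=3, H=2, I=4.
That is already a proper 5-coloring.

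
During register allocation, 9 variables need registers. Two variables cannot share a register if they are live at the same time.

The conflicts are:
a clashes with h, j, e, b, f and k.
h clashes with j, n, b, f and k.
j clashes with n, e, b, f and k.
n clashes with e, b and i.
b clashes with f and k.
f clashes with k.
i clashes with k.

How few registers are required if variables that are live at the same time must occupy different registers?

a, h, j, b, f, k all conflict with each other, so at least 6 registers are needed.
6 registers suffice: a=3, h=2, j=1, n=3, e=2, b=5, f=6, i=1, k=4. Every pair that conflicts lands in different registers.

6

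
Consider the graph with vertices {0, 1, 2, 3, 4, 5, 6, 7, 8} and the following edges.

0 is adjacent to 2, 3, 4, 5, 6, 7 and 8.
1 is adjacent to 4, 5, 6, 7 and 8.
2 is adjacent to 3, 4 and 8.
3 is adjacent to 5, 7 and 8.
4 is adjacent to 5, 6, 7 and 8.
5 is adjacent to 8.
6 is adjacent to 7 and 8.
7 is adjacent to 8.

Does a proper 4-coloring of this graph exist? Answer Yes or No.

0, 4, 6, 7, 8 are pairwise adjacent (a clique of size 5), so at least 5 colors are needed.
So 4 colors are not enough.

No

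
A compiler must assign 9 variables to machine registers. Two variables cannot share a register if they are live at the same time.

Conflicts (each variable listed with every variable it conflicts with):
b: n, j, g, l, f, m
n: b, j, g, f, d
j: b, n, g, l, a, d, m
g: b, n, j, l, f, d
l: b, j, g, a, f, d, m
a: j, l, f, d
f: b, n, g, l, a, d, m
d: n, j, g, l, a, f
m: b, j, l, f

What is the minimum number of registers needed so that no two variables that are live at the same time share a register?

4

b, n, g, f all conflict with each other, so at least 4 registers are needed.
4 registers suffice: register 1 → {j, f}; register 2 → {n, l}; register 3 → {g, a, m}; register 4 → {b, d}. Each listed conflict is separated.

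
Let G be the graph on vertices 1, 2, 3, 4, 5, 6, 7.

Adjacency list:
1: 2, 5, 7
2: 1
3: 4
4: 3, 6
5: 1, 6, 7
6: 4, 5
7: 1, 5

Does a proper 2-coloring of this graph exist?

1, 5, 7 are pairwise adjacent, so at least 3 colors are needed.
So 2 colors are not enough.

No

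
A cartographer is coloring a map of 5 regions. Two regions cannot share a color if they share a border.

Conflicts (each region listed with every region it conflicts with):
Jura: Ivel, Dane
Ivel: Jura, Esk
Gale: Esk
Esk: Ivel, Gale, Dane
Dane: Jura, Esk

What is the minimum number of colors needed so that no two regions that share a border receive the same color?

Jura and Dane conflict, so at least 2 colors are needed.
2 colors suffice: color 1 → {Jura, Esk}; color 2 → {Ivel, Gale, Dane}. Every pair that conflicts lands in different colors.

2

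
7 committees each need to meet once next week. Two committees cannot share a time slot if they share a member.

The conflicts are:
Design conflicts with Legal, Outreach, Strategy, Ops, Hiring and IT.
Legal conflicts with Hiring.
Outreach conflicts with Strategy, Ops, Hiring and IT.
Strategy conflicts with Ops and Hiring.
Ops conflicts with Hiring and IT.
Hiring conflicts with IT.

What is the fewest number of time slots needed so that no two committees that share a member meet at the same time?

5

Design, Outreach, Ops, Hiring, IT pairwise conflict, so at least 5 time slots are needed.
A valid assignment using 5 time slots: Design=1, Legal=3, Outreach=4, Strategy=5, Ops=3, Hiring=2, IT=5. No two conflicting committees share a time slot.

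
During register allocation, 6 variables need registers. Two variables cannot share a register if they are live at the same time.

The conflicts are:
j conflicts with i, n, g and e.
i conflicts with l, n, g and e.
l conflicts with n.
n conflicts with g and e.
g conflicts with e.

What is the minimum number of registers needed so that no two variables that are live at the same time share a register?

j, i, n, g, e are mutually in conflict, so at least 5 registers are needed.
A valid assignment using 5 registers: j=5, i=1, l=3, n=2, g=3, e=4. No two conflicting variables share a register.

5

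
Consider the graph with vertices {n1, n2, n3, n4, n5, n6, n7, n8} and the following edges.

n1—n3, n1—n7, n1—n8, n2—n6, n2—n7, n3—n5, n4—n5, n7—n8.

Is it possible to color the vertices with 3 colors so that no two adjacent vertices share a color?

Yes

The chromatic number is 3. n1, n7, n8 are mutually adjacent, so at least 3 colors are needed.
One proper 3-coloring: n1=1, n2=1, n3=2, n4=2, n5=1, n6=2, n7=2, n8=3.
That is already a proper 3-coloring.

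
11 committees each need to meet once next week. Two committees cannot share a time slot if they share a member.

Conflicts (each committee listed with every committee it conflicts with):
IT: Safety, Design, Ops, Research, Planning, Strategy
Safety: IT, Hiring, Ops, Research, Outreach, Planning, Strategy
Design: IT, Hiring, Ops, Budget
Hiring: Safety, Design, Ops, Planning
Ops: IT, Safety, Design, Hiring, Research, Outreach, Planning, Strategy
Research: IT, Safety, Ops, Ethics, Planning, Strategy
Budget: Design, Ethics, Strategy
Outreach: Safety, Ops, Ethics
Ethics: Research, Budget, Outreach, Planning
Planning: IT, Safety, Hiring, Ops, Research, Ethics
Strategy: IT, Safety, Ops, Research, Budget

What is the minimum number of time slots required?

5

IT, Safety, Ops, Research, Planning are mutually in conflict, so at least 5 time slots are needed.
5 time slots suffice: time slot 1 → {Ops, Ethics}; time slot 2 → {Safety, Design}; time slot 3 → {Hiring, Research, Budget, Outreach}; time slot 4 → {IT}; time slot 5 → {Planning, Strategy}. No two conflicting committees share a time slot.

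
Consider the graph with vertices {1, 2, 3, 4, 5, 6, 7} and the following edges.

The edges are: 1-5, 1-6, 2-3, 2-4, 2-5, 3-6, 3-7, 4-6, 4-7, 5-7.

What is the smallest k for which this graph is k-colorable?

The cycle 1-5-2-4-6-1 has odd length 5, so it cannot be 2-colored; at least 3 colors are needed.
A valid assignment using 3 colors: 1=c, 2=a, 3=b, 4=b, 5=b, 6=a, 7=a. Every edge joins two different colors.

3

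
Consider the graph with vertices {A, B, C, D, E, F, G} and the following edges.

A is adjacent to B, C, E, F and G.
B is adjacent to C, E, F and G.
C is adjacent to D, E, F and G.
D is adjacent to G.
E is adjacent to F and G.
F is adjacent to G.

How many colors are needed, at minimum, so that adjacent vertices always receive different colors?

6

A, B, C, E, F, G are pairwise adjacent (a clique of size 6), so at least 6 colors are needed.
6 colors suffice: color 1 → {G}; color 2 → {C}; color 3 → {A, D}; color 4 → {E}; color 5 → {B}; color 6 → {F}. No two adjacent vertices share a color.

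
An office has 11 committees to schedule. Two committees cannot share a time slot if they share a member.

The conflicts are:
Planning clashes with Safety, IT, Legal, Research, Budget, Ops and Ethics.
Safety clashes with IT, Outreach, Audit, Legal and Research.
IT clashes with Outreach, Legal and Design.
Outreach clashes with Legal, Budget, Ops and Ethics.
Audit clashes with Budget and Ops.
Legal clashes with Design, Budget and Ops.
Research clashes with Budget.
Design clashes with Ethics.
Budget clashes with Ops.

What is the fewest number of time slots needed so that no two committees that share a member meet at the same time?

Planning, Safety, IT, Legal all conflict with each other, so at least 4 time slots are needed.
4 time slots suffice: time slot 1 → {Planning, Outreach, Audit, Design}; time slot 2 → {Legal, Research, Ethics}; time slot 3 → {Safety, Budget}; time slot 4 → {IT, Ops}. Every pair that conflicts lands in different time slots.

4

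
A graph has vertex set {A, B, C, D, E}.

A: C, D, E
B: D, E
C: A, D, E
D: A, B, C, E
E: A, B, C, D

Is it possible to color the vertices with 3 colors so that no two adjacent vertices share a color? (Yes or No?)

A, C, D, E are mutually adjacent (a clique of size 4), so at least 4 colors are needed.
So 3 colors are not enough.

No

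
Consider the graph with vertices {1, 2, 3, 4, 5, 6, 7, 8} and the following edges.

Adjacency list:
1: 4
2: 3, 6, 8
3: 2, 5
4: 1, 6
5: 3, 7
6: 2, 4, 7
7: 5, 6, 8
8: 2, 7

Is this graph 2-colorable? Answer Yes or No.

No

The cycle 3-2-6-7-5-3 has odd length 5, so it cannot be 2-colored; at least 3 colors are needed.
So 2 colors are not enough.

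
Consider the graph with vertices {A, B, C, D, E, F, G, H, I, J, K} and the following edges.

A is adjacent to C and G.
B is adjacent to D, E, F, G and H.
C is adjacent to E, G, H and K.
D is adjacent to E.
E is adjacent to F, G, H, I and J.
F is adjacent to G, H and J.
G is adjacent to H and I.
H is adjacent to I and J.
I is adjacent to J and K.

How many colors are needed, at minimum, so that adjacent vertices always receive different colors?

5

B, E, F, G, H are pairwise adjacent (a clique of size 5), so at least 5 colors are needed.
5 colors suffice: color 1 → {A, E, K}; color 2 → {D, G, J}; color 3 → {H}; color 4 → {B, C, I}; color 5 → {F}. No two adjacent vertices share a color.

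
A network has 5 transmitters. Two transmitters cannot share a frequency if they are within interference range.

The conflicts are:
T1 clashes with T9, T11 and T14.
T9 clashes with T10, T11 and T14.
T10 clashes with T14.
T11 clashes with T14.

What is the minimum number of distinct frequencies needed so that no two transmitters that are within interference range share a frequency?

T1, T9, T11, T14 all conflict with each other, so at least 4 frequencies are needed.
4 frequencies suffice: T1=3, T9=2, T10=3, T11=4, T14=1. Each listed conflict is separated.

4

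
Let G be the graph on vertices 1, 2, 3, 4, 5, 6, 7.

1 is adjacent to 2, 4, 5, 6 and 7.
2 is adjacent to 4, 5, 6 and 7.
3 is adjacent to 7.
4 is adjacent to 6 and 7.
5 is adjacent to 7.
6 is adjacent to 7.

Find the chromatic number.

1, 2, 4, 6, 7 form a clique, so at least 5 colors are needed.
5 colors suffice: color a → {7}; color b → {2, 3}; color c → {1}; color d → {4, 5}; color e → {6}. No two adjacent vertices share a color.

5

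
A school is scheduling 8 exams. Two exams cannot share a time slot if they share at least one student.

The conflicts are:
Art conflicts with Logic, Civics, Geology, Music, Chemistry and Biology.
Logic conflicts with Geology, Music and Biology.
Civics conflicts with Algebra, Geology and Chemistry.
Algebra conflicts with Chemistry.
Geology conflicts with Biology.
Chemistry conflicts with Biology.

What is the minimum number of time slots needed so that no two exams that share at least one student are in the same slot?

4

Art, Logic, Geology, Biology all conflict with each other, so at least 4 time slots are needed.
4 time slots suffice: time slot 1 → {Art, Algebra}; time slot 2 → {Geology, Music, Chemistry}; time slot 3 → {Civics, Biology}; time slot 4 → {Logic}. Each listed conflict is separated.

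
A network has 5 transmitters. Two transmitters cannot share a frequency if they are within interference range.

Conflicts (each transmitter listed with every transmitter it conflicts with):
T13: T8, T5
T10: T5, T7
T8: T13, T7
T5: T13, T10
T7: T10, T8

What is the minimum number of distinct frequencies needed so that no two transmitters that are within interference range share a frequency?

3

The cycle T5-T13-T8-T7-T10-T5 has odd length 5, so it cannot be 2-colored; at least 3 frequencies are needed.
A valid assignment using 3 frequencies: T13=2, T10=3, T8=1, T5=1, T7=2. No two conflicting transmitters share a frequency.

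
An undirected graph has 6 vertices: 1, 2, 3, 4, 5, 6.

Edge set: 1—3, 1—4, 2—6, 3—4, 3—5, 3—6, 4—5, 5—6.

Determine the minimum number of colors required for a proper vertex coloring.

3

3, 5, 6 are pairwise adjacent, so at least 3 colors are needed.
3 colors suffice: color red → {2, 3}; color blue → {4, 6}; color green → {1, 5}. Every edge joins two different colors.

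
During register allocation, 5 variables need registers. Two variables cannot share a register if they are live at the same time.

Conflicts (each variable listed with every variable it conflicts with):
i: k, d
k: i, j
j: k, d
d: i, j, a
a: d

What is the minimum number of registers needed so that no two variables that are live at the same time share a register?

2

i and k conflict, so at least 2 registers are needed.
A valid assignment using 2 registers: i=2, k=1, j=2, d=1, a=2. Each listed conflict is separated.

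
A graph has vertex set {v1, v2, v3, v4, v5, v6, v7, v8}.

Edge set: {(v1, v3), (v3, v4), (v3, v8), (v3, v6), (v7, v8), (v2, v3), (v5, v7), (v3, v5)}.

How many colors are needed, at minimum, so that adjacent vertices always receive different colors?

2

v1 and v3 are adjacent, so at least 2 colors are needed.
One proper 2-coloring: v1=blue, v2=blue, v3=red, v4=blue, v5=blue, v6=blue, v7=red, v8=blue. Every edge joins two different colors.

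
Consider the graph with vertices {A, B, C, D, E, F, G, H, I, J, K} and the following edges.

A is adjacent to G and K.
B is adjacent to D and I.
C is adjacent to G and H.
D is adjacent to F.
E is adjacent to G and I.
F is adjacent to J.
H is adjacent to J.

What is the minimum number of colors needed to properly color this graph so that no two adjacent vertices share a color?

The cycle G-C-H-J-F-D-B-I-E-G has odd length 9, so it cannot be 2-colored; at least 3 colors are needed.
3 colors suffice: color red → {F, G, H, I, K}; color blue → {A, C, D, E, J}; color green → {B}. No two adjacent vertices share a color.

3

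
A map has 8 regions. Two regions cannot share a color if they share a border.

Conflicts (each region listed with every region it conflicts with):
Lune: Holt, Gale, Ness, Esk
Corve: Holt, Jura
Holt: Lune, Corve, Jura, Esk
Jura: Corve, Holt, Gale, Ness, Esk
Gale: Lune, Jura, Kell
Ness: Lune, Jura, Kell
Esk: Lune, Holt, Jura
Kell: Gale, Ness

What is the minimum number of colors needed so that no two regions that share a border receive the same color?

Lune, Holt, Esk pairwise conflict, so at least 3 colors are needed.
3 colors suffice: color 1 → {Lune, Jura, Kell}; color 2 → {Holt, Gale, Ness}; color 3 → {Corve, Esk}. No two conflicting regions share a color.

3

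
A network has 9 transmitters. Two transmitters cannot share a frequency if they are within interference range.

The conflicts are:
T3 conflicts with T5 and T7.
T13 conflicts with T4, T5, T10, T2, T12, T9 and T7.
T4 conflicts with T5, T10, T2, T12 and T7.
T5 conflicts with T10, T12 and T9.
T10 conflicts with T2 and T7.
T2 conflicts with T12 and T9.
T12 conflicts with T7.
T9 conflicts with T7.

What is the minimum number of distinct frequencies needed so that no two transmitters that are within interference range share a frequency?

T13, T4, T10, T2 are mutually in conflict, so at least 4 frequencies are needed.
A valid assignment using 4 frequencies: T3=1, T13=1, T4=3, T5=2, T10=4, T2=2, T12=4, T9=3, T7=2. No two conflicting transmitters share a frequency.

4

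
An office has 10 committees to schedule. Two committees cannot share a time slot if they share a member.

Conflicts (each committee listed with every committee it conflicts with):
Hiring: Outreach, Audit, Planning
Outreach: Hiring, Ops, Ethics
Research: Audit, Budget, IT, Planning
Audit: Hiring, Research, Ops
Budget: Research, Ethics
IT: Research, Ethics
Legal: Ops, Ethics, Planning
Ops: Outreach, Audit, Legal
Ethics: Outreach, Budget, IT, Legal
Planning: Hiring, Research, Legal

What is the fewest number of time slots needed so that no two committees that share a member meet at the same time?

The cycle Research-Budget-Ethics-Legal-Planning-Research has odd length 5, so it cannot be 2-colored; at least 3 time slots are needed.
3 time slots suffice: time slot 1 → {Hiring, Research, Ops, Ethics}; time slot 2 → {Outreach, Audit, Budget, IT, Planning}; time slot 3 → {Legal}. Each listed conflict is separated.

3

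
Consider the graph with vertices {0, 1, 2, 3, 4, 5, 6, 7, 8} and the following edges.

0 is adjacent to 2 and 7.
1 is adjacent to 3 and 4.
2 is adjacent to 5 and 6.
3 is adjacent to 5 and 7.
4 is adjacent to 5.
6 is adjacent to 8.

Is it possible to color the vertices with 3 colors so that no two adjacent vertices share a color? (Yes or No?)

Yes

The chromatic number is 3. The cycle 5-2-0-7-3-5 has odd length 5, so it cannot be 2-colored; at least 3 colors are needed.
A valid assignment using 3 colors: 0=a, 1=a, 2=b, 3=b, 4=b, 5=a, 6=a, 7=c, 8=b.
That is already a proper 3-coloring.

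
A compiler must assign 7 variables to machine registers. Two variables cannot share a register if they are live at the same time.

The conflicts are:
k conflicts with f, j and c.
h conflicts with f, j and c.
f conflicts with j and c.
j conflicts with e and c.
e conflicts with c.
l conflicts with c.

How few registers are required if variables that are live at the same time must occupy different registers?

4

k, f, j, c are mutually in conflict, so at least 4 registers are needed.
Using 4 registers: k=4, h=4, f=3, j=2, e=3, l=2, c=1. Every pair that conflicts lands in different registers.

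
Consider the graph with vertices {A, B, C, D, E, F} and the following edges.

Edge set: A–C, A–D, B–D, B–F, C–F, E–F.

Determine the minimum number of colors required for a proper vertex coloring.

3

The cycle C-A-D-B-F-C has odd length 5, so it cannot be 2-colored; at least 3 colors are needed.
3 colors suffice: color red → {D, F}; color blue → {A, B, E}; color green → {C}. Every edge joins two different colors.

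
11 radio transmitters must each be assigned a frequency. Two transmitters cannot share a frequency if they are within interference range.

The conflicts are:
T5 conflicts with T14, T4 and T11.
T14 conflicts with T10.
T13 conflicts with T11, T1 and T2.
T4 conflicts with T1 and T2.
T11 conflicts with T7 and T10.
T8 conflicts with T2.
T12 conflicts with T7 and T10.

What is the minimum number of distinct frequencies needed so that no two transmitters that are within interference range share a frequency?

The cycle T1-T13-T11-T5-T4-T1 has odd length 5, so it cannot be 2-colored; at least 3 frequencies are needed.
3 frequencies suffice: frequency 1 → {T14, T11, T12, T1, T2}; frequency 2 → {T5, T13, T8, T7, T10}; frequency 3 → {T4}. Each listed conflict is separated.

3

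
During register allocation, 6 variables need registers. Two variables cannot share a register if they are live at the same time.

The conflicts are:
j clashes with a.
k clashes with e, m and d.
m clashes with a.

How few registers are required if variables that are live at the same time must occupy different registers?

2

k and m conflict, so at least 2 registers are needed.
2 registers suffice: j=2, k=1, e=2, m=2, a=1, d=2. Each listed conflict is separated.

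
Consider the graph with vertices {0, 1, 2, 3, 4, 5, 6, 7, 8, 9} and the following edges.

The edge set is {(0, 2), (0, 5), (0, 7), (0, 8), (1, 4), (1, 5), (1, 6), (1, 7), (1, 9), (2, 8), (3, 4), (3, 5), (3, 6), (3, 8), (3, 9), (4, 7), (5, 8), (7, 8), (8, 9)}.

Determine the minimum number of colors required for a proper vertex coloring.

3

1, 4, 7 are pairwise adjacent, so at least 3 colors are needed.
3 colors suffice: color red → {4, 6, 8}; color blue → {0, 1, 3}; color green → {2, 5, 7, 9}. Every edge joins two different colors.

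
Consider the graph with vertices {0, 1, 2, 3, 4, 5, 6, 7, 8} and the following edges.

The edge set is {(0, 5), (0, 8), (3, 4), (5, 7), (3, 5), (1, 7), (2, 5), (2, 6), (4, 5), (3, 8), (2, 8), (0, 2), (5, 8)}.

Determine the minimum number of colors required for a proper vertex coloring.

4

0, 2, 5, 8 are pairwise adjacent (a clique of size 4), so at least 4 colors are needed.
4 colors suffice: 0=d, 1=a, 2=c, 3=c, 4=b, 5=a, 6=a, 7=b, 8=b. No two adjacent vertices share a color.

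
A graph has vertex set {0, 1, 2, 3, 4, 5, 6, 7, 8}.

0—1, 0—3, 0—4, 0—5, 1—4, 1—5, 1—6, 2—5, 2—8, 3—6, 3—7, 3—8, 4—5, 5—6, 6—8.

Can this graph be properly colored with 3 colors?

0, 1, 4, 5 are pairwise adjacent (a clique of size 4), so at least 4 colors are needed.
So 3 colors are not enough.

No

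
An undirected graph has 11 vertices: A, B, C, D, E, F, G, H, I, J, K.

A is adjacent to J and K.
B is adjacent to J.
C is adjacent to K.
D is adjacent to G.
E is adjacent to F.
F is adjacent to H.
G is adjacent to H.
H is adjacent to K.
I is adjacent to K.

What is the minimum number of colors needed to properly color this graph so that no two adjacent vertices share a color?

2

A and J are adjacent, so at least 2 colors are needed.
2 colors suffice: color 1 → {F, G, J, K}; color 2 → {A, B, C, D, E, H, I}. Every edge joins two different colors.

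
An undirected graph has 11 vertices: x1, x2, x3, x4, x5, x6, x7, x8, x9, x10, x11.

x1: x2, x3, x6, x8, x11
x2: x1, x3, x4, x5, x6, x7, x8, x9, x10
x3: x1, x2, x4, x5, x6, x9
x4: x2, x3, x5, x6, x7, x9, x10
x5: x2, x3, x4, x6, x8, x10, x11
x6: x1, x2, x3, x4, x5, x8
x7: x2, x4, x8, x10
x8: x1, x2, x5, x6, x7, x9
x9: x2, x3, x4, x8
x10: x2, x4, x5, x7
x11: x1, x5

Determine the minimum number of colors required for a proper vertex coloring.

5

x2, x3, x4, x5, x6 are pairwise adjacent (a clique of size 5), so at least 5 colors are needed.
A valid assignment using 5 colors: x1=2, x2=1, x3=5, x4=3, x5=2, x6=4, x7=2, x8=3, x9=2, x10=4, x11=1. No two adjacent vertices share a color.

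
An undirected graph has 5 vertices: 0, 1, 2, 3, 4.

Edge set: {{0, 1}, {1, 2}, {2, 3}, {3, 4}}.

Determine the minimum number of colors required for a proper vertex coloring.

2

2 and 3 are adjacent, so at least 2 colors are needed.
2 colors suffice: color red → {1, 3}; color blue → {0, 2, 4}. No two adjacent vertices share a color.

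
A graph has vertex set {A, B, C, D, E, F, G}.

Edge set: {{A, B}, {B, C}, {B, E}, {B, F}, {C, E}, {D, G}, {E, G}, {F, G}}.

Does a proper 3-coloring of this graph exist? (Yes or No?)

The chromatic number is 3. B, C, E are pairwise adjacent, so at least 3 colors are needed.
3 colors suffice: A=2, B=1, C=3, D=2, E=2, F=2, G=1.
That is already a proper 3-coloring.

Yes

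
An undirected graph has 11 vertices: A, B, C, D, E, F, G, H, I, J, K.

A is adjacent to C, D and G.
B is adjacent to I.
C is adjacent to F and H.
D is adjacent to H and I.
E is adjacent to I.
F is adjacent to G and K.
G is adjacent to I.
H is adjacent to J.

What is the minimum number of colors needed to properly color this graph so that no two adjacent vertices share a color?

2

B and I are adjacent, so at least 2 colors are needed.
2 colors suffice: color 1 → {A, F, H, I}; color 2 → {B, C, D, E, G, J, K}. Every edge joins two different colors.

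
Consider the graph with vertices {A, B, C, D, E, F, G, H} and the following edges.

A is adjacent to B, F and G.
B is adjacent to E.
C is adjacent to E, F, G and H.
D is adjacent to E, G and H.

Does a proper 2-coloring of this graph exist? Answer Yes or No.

No

The cycle E-C-G-A-B-E has odd length 5, so it cannot be 2-colored; at least 3 colors are needed.
So 2 colors are not enough.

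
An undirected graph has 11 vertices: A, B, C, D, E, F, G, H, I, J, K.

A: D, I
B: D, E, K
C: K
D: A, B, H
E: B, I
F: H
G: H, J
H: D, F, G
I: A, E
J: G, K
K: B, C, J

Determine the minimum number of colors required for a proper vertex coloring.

The cycle I-A-D-B-E-I has odd length 5, so it cannot be 2-colored; at least 3 colors are needed.
3 colors suffice: color 1 → {A, B, C, H, J}; color 2 → {D, E, F, G, K}; color 3 → {I}. No two adjacent vertices share a color.

3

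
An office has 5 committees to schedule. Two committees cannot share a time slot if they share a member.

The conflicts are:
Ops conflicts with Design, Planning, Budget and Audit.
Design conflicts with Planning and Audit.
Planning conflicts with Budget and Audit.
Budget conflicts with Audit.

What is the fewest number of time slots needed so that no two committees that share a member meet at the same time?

Ops, Planning, Budget, Audit all conflict with each other, so at least 4 time slots are needed.
4 time slots suffice: Ops=2, Design=4, Planning=3, Budget=4, Audit=1. Each listed conflict is separated.

4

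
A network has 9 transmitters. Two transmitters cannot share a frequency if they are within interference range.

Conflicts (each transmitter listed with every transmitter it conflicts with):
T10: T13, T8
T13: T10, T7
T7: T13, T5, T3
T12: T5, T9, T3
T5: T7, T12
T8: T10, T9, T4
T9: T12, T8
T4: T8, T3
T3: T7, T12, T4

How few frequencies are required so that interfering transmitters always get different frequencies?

The cycle T3-T4-T8-T9-T12-T3 has odd length 5, so it cannot be 2-colored; at least 3 frequencies are needed.
3 frequencies suffice: frequency 1 → {T7, T12, T8}; frequency 2 → {T13, T5, T9, T3}; frequency 3 → {T10, T4}. Each listed conflict is separated.

3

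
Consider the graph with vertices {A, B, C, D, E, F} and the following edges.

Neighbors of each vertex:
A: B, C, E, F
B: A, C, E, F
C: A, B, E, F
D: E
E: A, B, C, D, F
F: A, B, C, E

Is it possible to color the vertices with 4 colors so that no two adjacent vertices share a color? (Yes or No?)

A, B, C, E, F form a clique, so at least 5 colors are needed.
So 4 colors are not enough.

No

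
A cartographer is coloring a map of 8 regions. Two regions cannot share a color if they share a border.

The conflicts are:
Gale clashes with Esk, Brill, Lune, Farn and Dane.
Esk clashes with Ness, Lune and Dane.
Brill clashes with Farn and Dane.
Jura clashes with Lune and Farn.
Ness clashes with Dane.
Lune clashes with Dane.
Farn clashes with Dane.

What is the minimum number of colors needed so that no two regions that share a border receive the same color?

4

Gale, Esk, Lune, Dane are mutually in conflict, so at least 4 colors are needed.
4 colors suffice: color 1 → {Jura, Dane}; color 2 → {Gale, Ness}; color 3 → {Esk, Farn}; color 4 → {Brill, Lune}. No two conflicting regions share a color.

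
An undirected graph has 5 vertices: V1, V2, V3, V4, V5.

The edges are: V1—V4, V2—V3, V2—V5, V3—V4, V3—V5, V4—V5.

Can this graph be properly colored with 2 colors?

V3, V4, V5 are mutually adjacent, so at least 3 colors are needed.
So 2 colors are not enough.

No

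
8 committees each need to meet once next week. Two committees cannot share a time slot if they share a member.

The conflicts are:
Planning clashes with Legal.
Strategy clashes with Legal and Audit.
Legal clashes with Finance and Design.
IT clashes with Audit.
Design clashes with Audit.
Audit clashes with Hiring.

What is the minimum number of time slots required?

2

Planning and Legal conflict, so at least 2 time slots are needed.
A valid assignment using 2 time slots: Planning=2, Strategy=2, Legal=1, IT=2, Finance=2, Design=2, Audit=1, Hiring=2. No two conflicting committees share a time slot.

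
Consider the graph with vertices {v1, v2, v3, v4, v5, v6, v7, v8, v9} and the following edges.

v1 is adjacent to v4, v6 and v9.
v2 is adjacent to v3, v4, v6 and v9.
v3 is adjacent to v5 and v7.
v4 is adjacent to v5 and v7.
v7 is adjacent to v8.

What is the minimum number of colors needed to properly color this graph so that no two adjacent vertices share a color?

2

v1 and v4 are adjacent, so at least 2 colors are needed.
2 colors suffice: color 1 → {v3, v4, v6, v8, v9}; color 2 → {v1, v2, v5, v7}. Every edge joins two different colors.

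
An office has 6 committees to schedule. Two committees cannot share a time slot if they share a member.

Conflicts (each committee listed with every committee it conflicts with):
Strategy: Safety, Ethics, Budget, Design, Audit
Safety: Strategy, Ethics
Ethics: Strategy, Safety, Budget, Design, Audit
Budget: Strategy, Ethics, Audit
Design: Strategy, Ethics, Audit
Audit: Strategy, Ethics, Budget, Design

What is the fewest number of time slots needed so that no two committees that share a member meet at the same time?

4

Strategy, Ethics, Budget, Audit pairwise conflict, so at least 4 time slots are needed.
Using 4 time slots: Strategy=1, Safety=3, Ethics=2, Budget=4, Design=4, Audit=3. No two conflicting committees share a time slot.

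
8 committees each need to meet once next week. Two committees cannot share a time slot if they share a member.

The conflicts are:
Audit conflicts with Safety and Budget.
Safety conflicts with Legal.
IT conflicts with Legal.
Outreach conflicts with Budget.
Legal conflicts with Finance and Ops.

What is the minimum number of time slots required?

Audit and Safety conflict, so at least 2 time slots are needed.
A valid assignment using 2 time slots: Audit=1, Safety=2, IT=2, Outreach=1, Legal=1, Finance=2, Ops=2, Budget=2. Every pair that conflicts lands in different time slots.

2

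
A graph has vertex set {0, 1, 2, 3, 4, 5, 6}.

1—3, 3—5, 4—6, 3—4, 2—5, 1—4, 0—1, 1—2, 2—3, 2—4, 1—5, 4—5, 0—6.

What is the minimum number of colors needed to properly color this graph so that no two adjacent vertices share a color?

1, 2, 3, 4, 5 are mutually adjacent (a clique of size 5), so at least 5 colors are needed.
A valid assignment using 5 colors: 0=blue, 1=red, 2=purple, 3=green, 4=blue, 5=yellow, 6=red. No two adjacent vertices share a color.

5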